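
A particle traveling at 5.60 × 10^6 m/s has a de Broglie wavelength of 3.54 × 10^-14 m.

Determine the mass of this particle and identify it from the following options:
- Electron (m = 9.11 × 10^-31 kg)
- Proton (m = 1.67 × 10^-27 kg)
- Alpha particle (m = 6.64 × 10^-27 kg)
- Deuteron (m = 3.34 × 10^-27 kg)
The particle is a deuteron.

From λ = h/(mv), solve for mass:

m = h/(λv)
m = (6.626 × 10^-34 J·s) / (3.54 × 10^-14 m × 5.60 × 10^6 m/s)
m = 3.34 × 10^-27 kg

Comparing with the listed masses, this is closest to a deuteron.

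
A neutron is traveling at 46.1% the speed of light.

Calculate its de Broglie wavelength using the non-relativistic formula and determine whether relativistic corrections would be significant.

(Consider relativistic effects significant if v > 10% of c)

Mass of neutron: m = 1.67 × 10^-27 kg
Yes, relativistic corrections are needed.

Using the non-relativistic de Broglie formula λ = h/(mv):

v = 46.1% × c = 1.382 × 10^8 m/s

λ = h/(mv)
λ = (6.626 × 10^-34 J·s) / (1.67 × 10^-27 kg × 1.382 × 10^8 m/s)
λ = 2.87 × 10^-15 m

Since v = 46.1% of c > 10% of c, relativistic corrections ARE significant and the actual wavelength would differ from this non-relativistic estimate.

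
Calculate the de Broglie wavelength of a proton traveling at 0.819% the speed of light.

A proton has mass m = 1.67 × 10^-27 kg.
1.62 × 10^-13 m

Using the de Broglie relation λ = h/(mv):

v = 0.819% × c = 2.455 × 10^6 m/s

λ = h/(mv)
λ = (6.626 × 10^-34 J·s) / (1.67 × 10^-27 kg × 2.455 × 10^6 m/s)
λ = 1.62 × 10^-13 m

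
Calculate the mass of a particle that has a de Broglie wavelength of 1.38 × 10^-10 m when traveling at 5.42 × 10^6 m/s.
8.86 × 10^-31 kg

From the de Broglie relation λ = h/(mv), we solve for m:

m = h/(λv)
m = (6.626 × 10^-34 J·s) / (1.38 × 10^-10 m × 5.42 × 10^6 m/s)
m = 8.86 × 10^-31 kg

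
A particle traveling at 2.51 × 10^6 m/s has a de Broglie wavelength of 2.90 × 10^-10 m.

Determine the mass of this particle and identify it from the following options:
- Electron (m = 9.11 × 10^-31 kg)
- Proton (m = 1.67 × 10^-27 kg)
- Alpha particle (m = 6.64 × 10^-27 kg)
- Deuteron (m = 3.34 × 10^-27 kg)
The particle is an electron.

From λ = h/(mv), solve for mass:

m = h/(λv)
m = (6.626 × 10^-34 J·s) / (2.90 × 10^-10 m × 2.51 × 10^6 m/s)
m = 9.10 × 10^-31 kg

Comparing with the listed masses, this is closest to an electron.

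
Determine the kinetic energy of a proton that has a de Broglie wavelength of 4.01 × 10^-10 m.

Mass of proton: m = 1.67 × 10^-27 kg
8.17 × 10^-22 J (or 5.10 × 10^-3 eV)

From λ = h/√(2mKE), we solve for KE:

λ² = h²/(2mKE)
KE = h²/(2mλ²)
KE = (6.626 × 10^-34 J·s)² / (2 × 1.67 × 10^-27 kg × (4.01 × 10^-10 m)²)
KE = 8.17 × 10^-22 J
KE = 5.10 × 10^-3 eV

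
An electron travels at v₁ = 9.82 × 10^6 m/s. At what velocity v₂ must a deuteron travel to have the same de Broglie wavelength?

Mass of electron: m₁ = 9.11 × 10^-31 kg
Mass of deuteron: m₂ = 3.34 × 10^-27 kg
v₂ = 2.68 × 10^3 m/s

For equal de Broglie wavelengths: λ₁ = λ₂

h/(m₁v₁) = h/(m₂v₂)
m₁v₁ = m₂v₂
v₂ = v₁ · (m₁/m₂)

v₂ = 9.82 × 10^6 m/s × (9.11 × 10^-31 kg / 3.34 × 10^-27 kg)
v₂ = 2.68 × 10^3 m/s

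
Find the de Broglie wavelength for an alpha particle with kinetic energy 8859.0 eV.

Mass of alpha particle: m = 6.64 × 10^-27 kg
1.53 × 10^-13 m

Using λ = h/√(2mKE):

First convert KE to Joules: KE = 8859.0 eV = 1.419 × 10^-15 J

λ = h/√(2mKE)
λ = (6.626 × 10^-34 J·s) / √(2 × 6.64 × 10^-27 kg × 1.419 × 10^-15 J)
λ = 1.53 × 10^-13 m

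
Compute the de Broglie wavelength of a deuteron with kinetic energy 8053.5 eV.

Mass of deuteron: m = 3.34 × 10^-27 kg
2.26 × 10^-13 m

Using λ = h/√(2mKE):

First convert KE to Joules: KE = 8053.5 eV = 1.290 × 10^-15 J

λ = h/√(2mKE)
λ = (6.626 × 10^-34 J·s) / √(2 × 3.34 × 10^-27 kg × 1.290 × 10^-15 J)
λ = 2.26 × 10^-13 m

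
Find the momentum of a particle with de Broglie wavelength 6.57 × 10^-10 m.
1.01 × 10^-24 kg·m/s

From the de Broglie relation λ = h/p, we solve for p:

p = h/λ
p = (6.626 × 10^-34 J·s) / (6.57 × 10^-10 m)
p = 1.01 × 10^-24 kg·m/s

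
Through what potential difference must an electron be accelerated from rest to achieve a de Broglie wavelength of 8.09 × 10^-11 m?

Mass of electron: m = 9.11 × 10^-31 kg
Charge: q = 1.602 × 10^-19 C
230 V

From λ = h/√(2mqV), we solve for V:

λ² = h²/(2mqV)
V = h²/(2mqλ²)
V = (6.626 × 10^-34 J·s)² / (2 × 9.11 × 10^-31 kg × 1.602 × 10^-19 C × (8.09 × 10^-11 m)²)
V = 230 V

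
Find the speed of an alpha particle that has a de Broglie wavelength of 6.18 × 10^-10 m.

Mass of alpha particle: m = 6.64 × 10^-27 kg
1.61 × 10^2 m/s

From the de Broglie relation λ = h/(mv), we solve for v:

v = h/(mλ)
v = (6.626 × 10^-34 J·s) / (6.64 × 10^-27 kg × 6.18 × 10^-10 m)
v = 1.61 × 10^2 m/s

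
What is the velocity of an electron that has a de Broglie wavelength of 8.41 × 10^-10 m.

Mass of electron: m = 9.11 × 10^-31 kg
8.65 × 10^5 m/s

From the de Broglie relation λ = h/(mv), we solve for v:

v = h/(mλ)
v = (6.626 × 10^-34 J·s) / (9.11 × 10^-31 kg × 8.41 × 10^-10 m)
v = 8.65 × 10^5 m/s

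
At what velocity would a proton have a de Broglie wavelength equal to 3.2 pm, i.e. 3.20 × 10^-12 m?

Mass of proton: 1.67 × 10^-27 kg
1.24 × 10^5 m/s

From λ = h/(mv), solve for v:

v = h/(mλ)
v = (6.626 × 10^-34 J·s) / (1.67 × 10^-27 kg × 3.20 × 10^-12 m)
v = 1.24 × 10^5 m/s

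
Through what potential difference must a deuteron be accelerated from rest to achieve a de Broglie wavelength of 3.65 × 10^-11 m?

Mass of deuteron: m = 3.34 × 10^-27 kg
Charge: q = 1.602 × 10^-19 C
3.08 × 10^-1 V

From λ = h/√(2mqV), we solve for V:

λ² = h²/(2mqV)
V = h²/(2mqλ²)
V = (6.626 × 10^-34 J·s)² / (2 × 3.34 × 10^-27 kg × 1.602 × 10^-19 C × (3.65 × 10^-11 m)²)
V = 3.08 × 10^-1 V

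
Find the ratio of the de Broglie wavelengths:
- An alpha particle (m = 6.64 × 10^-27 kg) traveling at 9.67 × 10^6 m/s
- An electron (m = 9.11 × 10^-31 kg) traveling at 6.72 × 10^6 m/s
λ₁/λ₂ = 9.53 × 10^-5

Using λ = h/(mv):

λ₁ = h/(m₁v₁) = 1.03 × 10^-14 m
λ₂ = h/(m₂v₂) = 1.08 × 10^-10 m

Ratio λ₁/λ₂ = (m₂v₂)/(m₁v₁)
         = (9.11 × 10^-31 kg × 6.72 × 10^6 m/s) / (6.64 × 10^-27 kg × 9.67 × 10^6 m/s)
         = 9.53 × 10^-5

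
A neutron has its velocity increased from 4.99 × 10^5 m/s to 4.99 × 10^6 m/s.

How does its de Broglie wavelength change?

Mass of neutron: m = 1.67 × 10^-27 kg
The wavelength decreases by a factor of 10.

Using λ = h/(mv):

Initial wavelength: λ₁ = h/(mv₁) = 7.95 × 10^-13 m
Final wavelength: λ₂ = h/(mv₂) = 7.95 × 10^-14 m

Since λ ∝ 1/v, when velocity increases by a factor of 10, the wavelength decreases by a factor of 10.

λ₂/λ₁ = v₁/v₂ = 1/10

The wavelength decreases by a factor of 10.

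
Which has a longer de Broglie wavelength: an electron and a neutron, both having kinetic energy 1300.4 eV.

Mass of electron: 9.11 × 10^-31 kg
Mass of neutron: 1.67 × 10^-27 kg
The electron has the longer wavelength.

Using λ = h/√(2mKE):

For electron: λ₁ = h/√(2m₁KE) = 3.40 × 10^-11 m
For neutron: λ₂ = h/√(2m₂KE) = 7.94 × 10^-13 m

Since λ ∝ 1/√m at constant kinetic energy, the lighter particle has the longer wavelength.

The electron has the longer de Broglie wavelength.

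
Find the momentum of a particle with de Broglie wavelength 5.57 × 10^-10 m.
1.19 × 10^-24 kg·m/s

From the de Broglie relation λ = h/p, we solve for p:

p = h/λ
p = (6.626 × 10^-34 J·s) / (5.57 × 10^-10 m)
p = 1.19 × 10^-24 kg·m/s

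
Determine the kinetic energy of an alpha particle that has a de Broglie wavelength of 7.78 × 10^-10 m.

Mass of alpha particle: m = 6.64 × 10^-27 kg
5.46 × 10^-23 J (or 3.41 × 10^-4 eV)

From λ = h/√(2mKE), we solve for KE:

λ² = h²/(2mKE)
KE = h²/(2mλ²)
KE = (6.626 × 10^-34 J·s)² / (2 × 6.64 × 10^-27 kg × (7.78 × 10^-10 m)²)
KE = 5.46 × 10^-23 J
KE = 3.41 × 10^-4 eV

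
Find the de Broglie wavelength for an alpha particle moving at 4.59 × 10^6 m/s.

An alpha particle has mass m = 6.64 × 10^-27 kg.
2.17 × 10^-14 m

Using the de Broglie relation λ = h/(mv):

λ = h/(mv)
λ = (6.626 × 10^-34 J·s) / (6.64 × 10^-27 kg × 4.59 × 10^6 m/s)
λ = 2.17 × 10^-14 m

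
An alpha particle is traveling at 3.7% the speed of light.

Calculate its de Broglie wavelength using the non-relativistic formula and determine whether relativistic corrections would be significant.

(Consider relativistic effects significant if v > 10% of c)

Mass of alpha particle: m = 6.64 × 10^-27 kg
No, relativistic corrections are not needed.

Using the non-relativistic de Broglie formula λ = h/(mv):

v = 3.7% × c = 1.109 × 10^7 m/s

λ = h/(mv)
λ = (6.626 × 10^-34 J·s) / (6.64 × 10^-27 kg × 1.109 × 10^7 m/s)
λ = 9.00 × 10^-15 m

Since v = 3.7% of c < 10% of c, relativistic corrections are NOT significant and this non-relativistic result is a good approximation.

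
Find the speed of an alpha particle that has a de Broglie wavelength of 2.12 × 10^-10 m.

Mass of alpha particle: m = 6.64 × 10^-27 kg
4.71 × 10^2 m/s

From the de Broglie relation λ = h/(mv), we solve for v:

v = h/(mλ)
v = (6.626 × 10^-34 J·s) / (6.64 × 10^-27 kg × 2.12 × 10^-10 m)
v = 4.71 × 10^2 m/s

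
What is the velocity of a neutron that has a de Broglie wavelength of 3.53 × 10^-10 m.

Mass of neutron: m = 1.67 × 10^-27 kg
1.12 × 10^3 m/s

From the de Broglie relation λ = h/(mv), we solve for v:

v = h/(mλ)
v = (6.626 × 10^-34 J·s) / (1.67 × 10^-27 kg × 3.53 × 10^-10 m)
v = 1.12 × 10^3 m/s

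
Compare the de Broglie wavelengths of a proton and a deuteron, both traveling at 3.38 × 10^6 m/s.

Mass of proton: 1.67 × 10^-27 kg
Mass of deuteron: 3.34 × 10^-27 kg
The proton has the longer wavelength.

Using λ = h/(mv), since both particles have the same velocity, the wavelength depends only on mass.

For proton: λ₁ = h/(m₁v) = 1.17 × 10^-13 m
For deuteron: λ₂ = h/(m₂v) = 5.87 × 10^-14 m

Since λ ∝ 1/m at constant velocity, the lighter particle has the longer wavelength.

The proton has the longer de Broglie wavelength.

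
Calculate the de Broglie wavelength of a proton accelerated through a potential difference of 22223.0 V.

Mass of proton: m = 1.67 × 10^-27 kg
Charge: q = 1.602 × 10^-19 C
1.92 × 10^-13 m

When a particle is accelerated through voltage V, it gains kinetic energy KE = qV.

The de Broglie wavelength is then λ = h/√(2mqV):

λ = h/√(2mqV)
λ = (6.626 × 10^-34 J·s) / √(2 × 1.67 × 10^-27 kg × 1.602 × 10^-19 C × 22223.0 V)
λ = 1.92 × 10^-13 m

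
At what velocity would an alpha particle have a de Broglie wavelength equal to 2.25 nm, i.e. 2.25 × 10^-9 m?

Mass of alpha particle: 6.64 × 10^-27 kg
4.44 × 10^1 m/s

From λ = h/(mv), solve for v:

v = h/(mλ)
v = (6.626 × 10^-34 J·s) / (6.64 × 10^-27 kg × 2.25 × 10^-9 m)
v = 4.44 × 10^1 m/s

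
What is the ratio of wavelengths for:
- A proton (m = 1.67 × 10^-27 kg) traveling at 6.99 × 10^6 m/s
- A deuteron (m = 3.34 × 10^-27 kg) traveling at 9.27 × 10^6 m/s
λ₁/λ₂ = 2.65

Using λ = h/(mv):

λ₁ = h/(m₁v₁) = 5.68 × 10^-14 m
λ₂ = h/(m₂v₂) = 2.14 × 10^-14 m

Ratio λ₁/λ₂ = (m₂v₂)/(m₁v₁)
         = (3.34 × 10^-27 kg × 9.27 × 10^6 m/s) / (1.67 × 10^-27 kg × 6.99 × 10^6 m/s)
         = 2.65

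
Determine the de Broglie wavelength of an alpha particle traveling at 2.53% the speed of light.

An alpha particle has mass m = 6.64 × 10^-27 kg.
1.32 × 10^-14 m

Using the de Broglie relation λ = h/(mv):

v = 2.53% × c = 7.585 × 10^6 m/s

λ = h/(mv)
λ = (6.626 × 10^-34 J·s) / (6.64 × 10^-27 kg × 7.585 × 10^6 m/s)
λ = 1.32 × 10^-14 m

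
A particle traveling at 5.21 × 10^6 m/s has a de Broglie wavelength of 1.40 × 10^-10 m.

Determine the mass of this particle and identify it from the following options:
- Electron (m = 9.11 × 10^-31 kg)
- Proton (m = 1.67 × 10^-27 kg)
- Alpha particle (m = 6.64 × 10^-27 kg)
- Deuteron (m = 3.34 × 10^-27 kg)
The particle is an electron.

From λ = h/(mv), solve for mass:

m = h/(λv)
m = (6.626 × 10^-34 J·s) / (1.40 × 10^-10 m × 5.21 × 10^6 m/s)
m = 9.08 × 10^-31 kg

Comparing with the listed masses, this is closest to an electron.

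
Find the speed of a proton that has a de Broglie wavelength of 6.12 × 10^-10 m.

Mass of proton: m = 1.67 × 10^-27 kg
6.48 × 10^2 m/s

From the de Broglie relation λ = h/(mv), we solve for v:

v = h/(mλ)
v = (6.626 × 10^-34 J·s) / (1.67 × 10^-27 kg × 6.12 × 10^-10 m)
v = 6.48 × 10^2 m/s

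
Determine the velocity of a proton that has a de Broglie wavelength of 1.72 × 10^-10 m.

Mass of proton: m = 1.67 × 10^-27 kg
2.31 × 10^3 m/s

From the de Broglie relation λ = h/(mv), we solve for v:

v = h/(mλ)
v = (6.626 × 10^-34 J·s) / (1.67 × 10^-27 kg × 1.72 × 10^-10 m)
v = 2.31 × 10^3 m/s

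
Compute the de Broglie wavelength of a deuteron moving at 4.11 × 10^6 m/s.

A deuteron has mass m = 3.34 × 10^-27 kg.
4.83 × 10^-14 m

Using the de Broglie relation λ = h/(mv):

λ = h/(mv)
λ = (6.626 × 10^-34 J·s) / (3.34 × 10^-27 kg × 4.11 × 10^6 m/s)
λ = 4.83 × 10^-14 m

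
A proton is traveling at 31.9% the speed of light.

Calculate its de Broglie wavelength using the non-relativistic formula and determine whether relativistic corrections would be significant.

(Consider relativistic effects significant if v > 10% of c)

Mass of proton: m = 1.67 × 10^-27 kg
Yes, relativistic corrections are needed.

Using the non-relativistic de Broglie formula λ = h/(mv):

v = 31.9% × c = 9.563 × 10^7 m/s

λ = h/(mv)
λ = (6.626 × 10^-34 J·s) / (1.67 × 10^-27 kg × 9.563 × 10^7 m/s)
λ = 4.15 × 10^-15 m

Since v = 31.9% of c > 10% of c, relativistic corrections ARE significant and the actual wavelength would differ from this non-relativistic estimate.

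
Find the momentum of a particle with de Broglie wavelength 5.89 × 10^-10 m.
1.12 × 10^-24 kg·m/s

From the de Broglie relation λ = h/p, we solve for p:

p = h/λ
p = (6.626 × 10^-34 J·s) / (5.89 × 10^-10 m)
p = 1.12 × 10^-24 kg·m/s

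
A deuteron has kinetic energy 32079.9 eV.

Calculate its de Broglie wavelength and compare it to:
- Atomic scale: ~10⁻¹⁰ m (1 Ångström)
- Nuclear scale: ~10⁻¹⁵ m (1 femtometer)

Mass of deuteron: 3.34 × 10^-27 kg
λ = 1.13 × 10^-13 m, which is between nuclear and atomic scales.

Using λ = h/√(2mKE):

KE = 32079.9 eV = 5.140 × 10^-15 J

λ = h/√(2mKE)
λ = (6.626 × 10^-34 J·s) / √(2 × 3.34 × 10^-27 kg × 5.140 × 10^-15 J)
λ = 1.13 × 10^-13 m

Comparison:
- Atomic scale (10⁻¹⁰ m): λ is 0.0011× this size
- Nuclear scale (10⁻¹⁵ m): λ is 1.1e+02× this size

The wavelength is between nuclear and atomic scales.

This wavelength is appropriate for probing atomic structure but too large for nuclear physics experiments.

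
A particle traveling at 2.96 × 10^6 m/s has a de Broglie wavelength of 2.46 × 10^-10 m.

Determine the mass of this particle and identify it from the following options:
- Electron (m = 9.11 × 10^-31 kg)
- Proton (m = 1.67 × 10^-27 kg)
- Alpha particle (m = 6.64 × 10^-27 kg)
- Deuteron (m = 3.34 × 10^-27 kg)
The particle is an electron.

From λ = h/(mv), solve for mass:

m = h/(λv)
m = (6.626 × 10^-34 J·s) / (2.46 × 10^-10 m × 2.96 × 10^6 m/s)
m = 9.10 × 10^-31 kg

Comparing with the listed masses, this is closest to an electron.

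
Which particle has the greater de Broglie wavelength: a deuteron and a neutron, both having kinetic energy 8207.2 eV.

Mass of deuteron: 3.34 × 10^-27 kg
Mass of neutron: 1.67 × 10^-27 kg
The neutron has the longer wavelength.

Using λ = h/√(2mKE):

For deuteron: λ₁ = h/√(2m₁KE) = 2.24 × 10^-13 m
For neutron: λ₂ = h/√(2m₂KE) = 3.16 × 10^-13 m

Since λ ∝ 1/√m at constant kinetic energy, the lighter particle has the longer wavelength.

The neutron has the longer de Broglie wavelength.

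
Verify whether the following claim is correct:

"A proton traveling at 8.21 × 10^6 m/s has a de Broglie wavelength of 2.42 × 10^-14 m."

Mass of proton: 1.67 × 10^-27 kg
False

The claim is incorrect.

Using λ = h/(mv):
λ = (6.626 × 10^-34 J·s) / (1.67 × 10^-27 kg × 8.21 × 10^6 m/s)
λ = 4.83 × 10^-14 m

The actual wavelength differs from the claimed 2.42 × 10^-14 m.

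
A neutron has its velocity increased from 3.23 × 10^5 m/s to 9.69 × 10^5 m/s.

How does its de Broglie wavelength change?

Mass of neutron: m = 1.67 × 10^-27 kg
The wavelength decreases by a factor of 3.

Using λ = h/(mv):

Initial wavelength: λ₁ = h/(mv₁) = 1.23 × 10^-12 m
Final wavelength: λ₂ = h/(mv₂) = 4.09 × 10^-13 m

Since λ ∝ 1/v, when velocity increases by a factor of 3, the wavelength decreases by a factor of 3.

λ₂/λ₁ = v₁/v₂ = 1/3

The wavelength decreases by a factor of 3.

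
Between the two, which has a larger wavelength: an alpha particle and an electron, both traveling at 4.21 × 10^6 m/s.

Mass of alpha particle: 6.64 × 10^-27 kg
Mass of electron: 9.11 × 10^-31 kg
The electron has the longer wavelength.

Using λ = h/(mv), since both particles have the same velocity, the wavelength depends only on mass.

For alpha particle: λ₁ = h/(m₁v) = 2.37 × 10^-14 m
For electron: λ₂ = h/(m₂v) = 1.73 × 10^-10 m

Since λ ∝ 1/m at constant velocity, the lighter particle has the longer wavelength.

The electron has the longer de Broglie wavelength.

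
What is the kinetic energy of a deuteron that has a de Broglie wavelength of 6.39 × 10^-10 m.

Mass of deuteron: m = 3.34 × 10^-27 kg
1.61 × 10^-22 J (or 1.00 × 10^-3 eV)

From λ = h/√(2mKE), we solve for KE:

λ² = h²/(2mKE)
KE = h²/(2mλ²)
KE = (6.626 × 10^-34 J·s)² / (2 × 3.34 × 10^-27 kg × (6.39 × 10^-10 m)²)
KE = 1.61 × 10^-22 J
KE = 1.00 × 10^-3 eV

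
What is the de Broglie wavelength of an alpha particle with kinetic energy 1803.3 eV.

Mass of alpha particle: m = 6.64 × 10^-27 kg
3.38 × 10^-13 m

Using λ = h/√(2mKE):

First convert KE to Joules: KE = 1803.3 eV = 2.889 × 10^-16 J

λ = h/√(2mKE)
λ = (6.626 × 10^-34 J·s) / √(2 × 6.64 × 10^-27 kg × 2.889 × 10^-16 J)
λ = 3.38 × 10^-13 m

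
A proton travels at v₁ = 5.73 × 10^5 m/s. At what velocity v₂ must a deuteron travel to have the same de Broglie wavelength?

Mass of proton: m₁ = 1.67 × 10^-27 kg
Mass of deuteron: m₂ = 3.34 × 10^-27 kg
v₂ = 2.86 × 10^5 m/s

For equal de Broglie wavelengths: λ₁ = λ₂

h/(m₁v₁) = h/(m₂v₂)
m₁v₁ = m₂v₂
v₂ = v₁ · (m₁/m₂)

v₂ = 5.73 × 10^5 m/s × (1.67 × 10^-27 kg / 3.34 × 10^-27 kg)
v₂ = 2.86 × 10^5 m/s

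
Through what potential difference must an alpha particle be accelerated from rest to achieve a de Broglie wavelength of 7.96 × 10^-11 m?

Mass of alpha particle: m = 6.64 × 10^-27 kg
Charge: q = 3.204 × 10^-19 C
1.63 × 10^-2 V

From λ = h/√(2mqV), we solve for V:

λ² = h²/(2mqV)
V = h²/(2mqλ²)
V = (6.626 × 10^-34 J·s)² / (2 × 6.64 × 10^-27 kg × 3.204 × 10^-19 C × (7.96 × 10^-11 m)²)
V = 1.63 × 10^-2 V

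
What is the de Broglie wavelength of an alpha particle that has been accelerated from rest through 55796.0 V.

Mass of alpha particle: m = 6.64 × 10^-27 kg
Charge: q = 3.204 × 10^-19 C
4.30 × 10^-14 m

When a particle is accelerated through voltage V, it gains kinetic energy KE = qV.

The de Broglie wavelength is then λ = h/√(2mqV):

λ = h/√(2mqV)
λ = (6.626 × 10^-34 J·s) / √(2 × 6.64 × 10^-27 kg × 3.204 × 10^-19 C × 55796.0 V)
λ = 4.30 × 10^-14 m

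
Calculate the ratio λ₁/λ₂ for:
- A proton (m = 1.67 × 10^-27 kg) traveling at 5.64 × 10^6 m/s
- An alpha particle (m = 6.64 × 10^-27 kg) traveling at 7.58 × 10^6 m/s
λ₁/λ₂ = 5.34

Using λ = h/(mv):

λ₁ = h/(m₁v₁) = 7.03 × 10^-14 m
λ₂ = h/(m₂v₂) = 1.32 × 10^-14 m

Ratio λ₁/λ₂ = (m₂v₂)/(m₁v₁)
         = (6.64 × 10^-27 kg × 7.58 × 10^6 m/s) / (1.67 × 10^-27 kg × 5.64 × 10^6 m/s)
         = 5.34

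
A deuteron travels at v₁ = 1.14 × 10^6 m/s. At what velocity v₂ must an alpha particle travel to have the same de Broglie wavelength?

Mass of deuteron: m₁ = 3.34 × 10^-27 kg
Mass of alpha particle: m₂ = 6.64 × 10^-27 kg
v₂ = 5.73 × 10^5 m/s

For equal de Broglie wavelengths: λ₁ = λ₂

h/(m₁v₁) = h/(m₂v₂)
m₁v₁ = m₂v₂
v₂ = v₁ · (m₁/m₂)

v₂ = 1.14 × 10^6 m/s × (3.34 × 10^-27 kg / 6.64 × 10^-27 kg)
v₂ = 5.73 × 10^5 m/s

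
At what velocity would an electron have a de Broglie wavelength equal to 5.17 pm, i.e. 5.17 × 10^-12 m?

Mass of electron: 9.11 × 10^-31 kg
1.41 × 10^8 m/s

From λ = h/(mv), solve for v:

v = h/(mλ)
v = (6.626 × 10^-34 J·s) / (9.11 × 10^-31 kg × 5.17 × 10^-12 m)
v = 1.41 × 10^8 m/s

Note: This velocity is 46.9% of the speed of light, so relativistic corrections would be needed for a more accurate calculation.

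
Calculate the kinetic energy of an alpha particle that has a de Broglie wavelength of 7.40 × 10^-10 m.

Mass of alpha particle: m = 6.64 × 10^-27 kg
6.04 × 10^-23 J (or 3.77 × 10^-4 eV)

From λ = h/√(2mKE), we solve for KE:

λ² = h²/(2mKE)
KE = h²/(2mλ²)
KE = (6.626 × 10^-34 J·s)² / (2 × 6.64 × 10^-27 kg × (7.40 × 10^-10 m)²)
KE = 6.04 × 10^-23 J
KE = 3.77 × 10^-4 eV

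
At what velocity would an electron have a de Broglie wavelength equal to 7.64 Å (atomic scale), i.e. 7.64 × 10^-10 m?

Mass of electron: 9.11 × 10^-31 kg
9.52 × 10^5 m/s

From λ = h/(mv), solve for v:

v = h/(mλ)
v = (6.626 × 10^-34 J·s) / (9.11 × 10^-31 kg × 7.64 × 10^-10 m)
v = 9.52 × 10^5 m/s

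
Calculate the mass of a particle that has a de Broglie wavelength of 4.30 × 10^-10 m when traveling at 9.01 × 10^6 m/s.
1.71 × 10^-31 kg

From the de Broglie relation λ = h/(mv), we solve for m:

m = h/(λv)
m = (6.626 × 10^-34 J·s) / (4.30 × 10^-10 m × 9.01 × 10^6 m/s)
m = 1.71 × 10^-31 kg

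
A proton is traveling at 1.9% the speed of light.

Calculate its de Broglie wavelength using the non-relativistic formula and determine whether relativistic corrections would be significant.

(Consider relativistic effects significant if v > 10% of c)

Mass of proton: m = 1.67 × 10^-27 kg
No, relativistic corrections are not needed.

Using the non-relativistic de Broglie formula λ = h/(mv):

v = 1.9% × c = 5.696 × 10^6 m/s

λ = h/(mv)
λ = (6.626 × 10^-34 J·s) / (1.67 × 10^-27 kg × 5.696 × 10^6 m/s)
λ = 6.97 × 10^-14 m

Since v = 1.9% of c < 10% of c, relativistic corrections are NOT significant and this non-relativistic result is a good approximation.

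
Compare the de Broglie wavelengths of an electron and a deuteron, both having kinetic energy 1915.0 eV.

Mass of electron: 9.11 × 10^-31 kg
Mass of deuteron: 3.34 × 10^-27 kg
The electron has the longer wavelength.

Using λ = h/√(2mKE):

For electron: λ₁ = h/√(2m₁KE) = 2.80 × 10^-11 m
For deuteron: λ₂ = h/√(2m₂KE) = 4.63 × 10^-13 m

Since λ ∝ 1/√m at constant kinetic energy, the lighter particle has the longer wavelength.

The electron has the longer de Broglie wavelength.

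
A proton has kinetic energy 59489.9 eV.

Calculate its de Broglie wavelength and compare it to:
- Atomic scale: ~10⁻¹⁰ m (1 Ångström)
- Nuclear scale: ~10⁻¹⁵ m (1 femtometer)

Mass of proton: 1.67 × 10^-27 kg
λ = 1.17 × 10^-13 m, which is between nuclear and atomic scales.

Using λ = h/√(2mKE):

KE = 59489.9 eV = 9.531 × 10^-15 J

λ = h/√(2mKE)
λ = (6.626 × 10^-34 J·s) / √(2 × 1.67 × 10^-27 kg × 9.531 × 10^-15 J)
λ = 1.17 × 10^-13 m

Comparison:
- Atomic scale (10⁻¹⁰ m): λ is 0.0012× this size
- Nuclear scale (10⁻¹⁵ m): λ is 1.2e+02× this size

The wavelength is between nuclear and atomic scales.

This wavelength is appropriate for probing atomic structure but too large for nuclear physics experiments.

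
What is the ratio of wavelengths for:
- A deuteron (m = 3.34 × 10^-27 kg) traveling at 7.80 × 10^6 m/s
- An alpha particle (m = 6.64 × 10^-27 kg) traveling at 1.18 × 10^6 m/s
λ₁/λ₂ = 0.301

Using λ = h/(mv):

λ₁ = h/(m₁v₁) = 2.54 × 10^-14 m
λ₂ = h/(m₂v₂) = 8.46 × 10^-14 m

Ratio λ₁/λ₂ = (m₂v₂)/(m₁v₁)
         = (6.64 × 10^-27 kg × 1.18 × 10^6 m/s) / (3.34 × 10^-27 kg × 7.80 × 10^6 m/s)
         = 0.301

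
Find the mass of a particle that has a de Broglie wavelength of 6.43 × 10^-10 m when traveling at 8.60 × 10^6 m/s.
1.20 × 10^-31 kg

From the de Broglie relation λ = h/(mv), we solve for m:

m = h/(λv)
m = (6.626 × 10^-34 J·s) / (6.43 × 10^-10 m × 8.60 × 10^6 m/s)
m = 1.20 × 10^-31 kg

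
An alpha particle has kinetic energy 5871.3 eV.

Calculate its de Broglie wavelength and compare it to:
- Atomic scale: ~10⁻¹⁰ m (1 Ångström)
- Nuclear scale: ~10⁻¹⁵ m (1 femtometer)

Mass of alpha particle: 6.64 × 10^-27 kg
λ = 1.87 × 10^-13 m, which is between nuclear and atomic scales.

Using λ = h/√(2mKE):

KE = 5871.3 eV = 9.407 × 10^-16 J

λ = h/√(2mKE)
λ = (6.626 × 10^-34 J·s) / √(2 × 6.64 × 10^-27 kg × 9.407 × 10^-16 J)
λ = 1.87 × 10^-13 m

Comparison:
- Atomic scale (10⁻¹⁰ m): λ is 0.0019× this size
- Nuclear scale (10⁻¹⁵ m): λ is 1.9e+02× this size

The wavelength is between nuclear and atomic scales.

This wavelength is appropriate for probing atomic structure but too large for nuclear physics experiments.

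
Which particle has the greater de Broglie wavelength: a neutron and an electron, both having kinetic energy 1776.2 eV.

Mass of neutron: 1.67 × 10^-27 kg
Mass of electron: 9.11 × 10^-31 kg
The electron has the longer wavelength.

Using λ = h/√(2mKE):

For neutron: λ₁ = h/√(2m₁KE) = 6.80 × 10^-13 m
For electron: λ₂ = h/√(2m₂KE) = 2.91 × 10^-11 m

Since λ ∝ 1/√m at constant kinetic energy, the lighter particle has the longer wavelength.

The electron has the longer de Broglie wavelength.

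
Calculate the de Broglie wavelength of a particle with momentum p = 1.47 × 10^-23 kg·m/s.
4.51 × 10^-11 m

Using the de Broglie relation λ = h/p:

λ = h/p
λ = (6.626 × 10^-34 J·s) / (1.47 × 10^-23 kg·m/s)
λ = 4.51 × 10^-11 m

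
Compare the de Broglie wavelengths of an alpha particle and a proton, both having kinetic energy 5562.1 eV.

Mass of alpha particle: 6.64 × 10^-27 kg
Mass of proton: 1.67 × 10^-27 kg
The proton has the longer wavelength.

Using λ = h/√(2mKE):

For alpha particle: λ₁ = h/√(2m₁KE) = 1.93 × 10^-13 m
For proton: λ₂ = h/√(2m₂KE) = 3.84 × 10^-13 m

Since λ ∝ 1/√m at constant kinetic energy, the lighter particle has the longer wavelength.

The proton has the longer de Broglie wavelength.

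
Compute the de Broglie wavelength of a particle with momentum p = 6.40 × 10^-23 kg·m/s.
1.04 × 10^-11 m

Using the de Broglie relation λ = h/p:

λ = h/p
λ = (6.626 × 10^-34 J·s) / (6.40 × 10^-23 kg·m/s)
λ = 1.04 × 10^-11 m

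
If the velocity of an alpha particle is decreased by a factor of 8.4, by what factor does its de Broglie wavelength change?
The wavelength increases by a factor of 8.4.

From λ = h/(mv), the wavelength is inversely proportional to velocity:

λ ∝ 1/v

If v → v/8.4, then λ → 8.4λ

When velocity is decreased by a factor of 8.4, the wavelength increases by a factor of 8.4.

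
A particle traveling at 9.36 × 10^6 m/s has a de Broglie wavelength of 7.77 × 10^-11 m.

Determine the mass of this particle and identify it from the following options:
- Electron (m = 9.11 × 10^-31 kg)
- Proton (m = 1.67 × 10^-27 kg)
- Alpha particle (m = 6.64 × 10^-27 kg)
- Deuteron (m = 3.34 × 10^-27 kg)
The particle is an electron.

From λ = h/(mv), solve for mass:

m = h/(λv)
m = (6.626 × 10^-34 J·s) / (7.77 × 10^-11 m × 9.36 × 10^6 m/s)
m = 9.11 × 10^-31 kg

Comparing with the listed masses, this is closest to an electron.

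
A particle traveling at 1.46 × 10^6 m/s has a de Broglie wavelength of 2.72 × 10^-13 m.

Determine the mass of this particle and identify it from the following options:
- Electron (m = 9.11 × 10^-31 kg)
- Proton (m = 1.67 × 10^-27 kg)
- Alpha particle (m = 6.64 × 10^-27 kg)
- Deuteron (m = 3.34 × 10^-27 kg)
The particle is a proton.

From λ = h/(mv), solve for mass:

m = h/(λv)
m = (6.626 × 10^-34 J·s) / (2.72 × 10^-13 m × 1.46 × 10^6 m/s)
m = 1.67 × 10^-27 kg

Comparing with the listed masses, this is closest to a proton.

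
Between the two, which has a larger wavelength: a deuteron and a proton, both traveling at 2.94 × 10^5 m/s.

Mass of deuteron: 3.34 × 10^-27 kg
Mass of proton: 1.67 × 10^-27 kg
The proton has the longer wavelength.

Using λ = h/(mv), since both particles have the same velocity, the wavelength depends only on mass.

For deuteron: λ₁ = h/(m₁v) = 6.75 × 10^-13 m
For proton: λ₂ = h/(m₂v) = 1.35 × 10^-12 m

Since λ ∝ 1/m at constant velocity, the lighter particle has the longer wavelength.

The proton has the longer de Broglie wavelength.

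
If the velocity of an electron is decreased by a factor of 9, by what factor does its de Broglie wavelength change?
The wavelength increases by a factor of 9.

From λ = h/(mv), the wavelength is inversely proportional to velocity:

λ ∝ 1/v

If v → v/9, then λ → 9λ

When velocity is decreased by a factor of 9, the wavelength increases by a factor of 9.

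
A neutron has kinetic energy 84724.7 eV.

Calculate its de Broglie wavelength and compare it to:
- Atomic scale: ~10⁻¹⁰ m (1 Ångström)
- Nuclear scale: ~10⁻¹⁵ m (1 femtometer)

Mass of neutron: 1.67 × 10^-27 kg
λ = 9.84 × 10^-14 m, which is between nuclear and atomic scales.

Using λ = h/√(2mKE):

KE = 84724.7 eV = 1.357 × 10^-14 J

λ = h/√(2mKE)
λ = (6.626 × 10^-34 J·s) / √(2 × 1.67 × 10^-27 kg × 1.357 × 10^-14 J)
λ = 9.84 × 10^-14 m

Comparison:
- Atomic scale (10⁻¹⁰ m): λ is 0.00098× this size
- Nuclear scale (10⁻¹⁵ m): λ is 98× this size

The wavelength is between nuclear and atomic scales.

This wavelength is appropriate for probing atomic structure but too large for nuclear physics experiments.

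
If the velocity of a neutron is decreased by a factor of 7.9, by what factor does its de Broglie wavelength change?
The wavelength increases by a factor of 7.9.

From λ = h/(mv), the wavelength is inversely proportional to velocity:

λ ∝ 1/v

If v → v/7.9, then λ → 7.9λ

When velocity is decreased by a factor of 7.9, the wavelength increases by a factor of 7.9.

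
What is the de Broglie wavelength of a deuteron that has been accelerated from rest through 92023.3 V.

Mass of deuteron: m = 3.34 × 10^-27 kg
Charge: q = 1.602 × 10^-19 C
6.68 × 10^-14 m

When a particle is accelerated through voltage V, it gains kinetic energy KE = qV.

The de Broglie wavelength is then λ = h/√(2mqV):

λ = h/√(2mqV)
λ = (6.626 × 10^-34 J·s) / √(2 × 3.34 × 10^-27 kg × 1.602 × 10^-19 C × 92023.3 V)
λ = 6.68 × 10^-14 m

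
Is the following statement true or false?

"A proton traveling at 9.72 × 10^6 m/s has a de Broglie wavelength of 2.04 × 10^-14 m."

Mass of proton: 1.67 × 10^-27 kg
False

The claim is incorrect.

Using λ = h/(mv):
λ = (6.626 × 10^-34 J·s) / (1.67 × 10^-27 kg × 9.72 × 10^6 m/s)
λ = 4.08 × 10^-14 m

The actual wavelength differs from the claimed 2.04 × 10^-14 m.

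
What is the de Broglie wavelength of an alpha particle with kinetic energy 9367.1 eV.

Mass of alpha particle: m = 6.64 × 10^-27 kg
1.48 × 10^-13 m

Using λ = h/√(2mKE):

First convert KE to Joules: KE = 9367.1 eV = 1.501 × 10^-15 J

λ = h/√(2mKE)
λ = (6.626 × 10^-34 J·s) / √(2 × 6.64 × 10^-27 kg × 1.501 × 10^-15 J)
λ = 1.48 × 10^-13 m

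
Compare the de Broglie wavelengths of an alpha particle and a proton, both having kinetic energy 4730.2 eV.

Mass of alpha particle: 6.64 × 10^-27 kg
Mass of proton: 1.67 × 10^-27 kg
The proton has the longer wavelength.

Using λ = h/√(2mKE):

For alpha particle: λ₁ = h/√(2m₁KE) = 2.09 × 10^-13 m
For proton: λ₂ = h/√(2m₂KE) = 4.16 × 10^-13 m

Since λ ∝ 1/√m at constant kinetic energy, the lighter particle has the longer wavelength.

The proton has the longer de Broglie wavelength.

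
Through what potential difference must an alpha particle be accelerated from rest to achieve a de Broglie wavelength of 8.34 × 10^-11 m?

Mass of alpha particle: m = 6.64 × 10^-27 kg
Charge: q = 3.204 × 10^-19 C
1.48 × 10^-2 V

From λ = h/√(2mqV), we solve for V:

λ² = h²/(2mqV)
V = h²/(2mqλ²)
V = (6.626 × 10^-34 J·s)² / (2 × 6.64 × 10^-27 kg × 3.204 × 10^-19 C × (8.34 × 10^-11 m)²)
V = 1.48 × 10^-2 V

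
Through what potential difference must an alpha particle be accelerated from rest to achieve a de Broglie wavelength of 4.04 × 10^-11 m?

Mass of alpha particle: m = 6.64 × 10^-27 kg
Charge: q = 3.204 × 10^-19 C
6.32 × 10^-2 V

From λ = h/√(2mqV), we solve for V:

λ² = h²/(2mqV)
V = h²/(2mqλ²)
V = (6.626 × 10^-34 J·s)² / (2 × 6.64 × 10^-27 kg × 3.204 × 10^-19 C × (4.04 × 10^-11 m)²)
V = 6.32 × 10^-2 V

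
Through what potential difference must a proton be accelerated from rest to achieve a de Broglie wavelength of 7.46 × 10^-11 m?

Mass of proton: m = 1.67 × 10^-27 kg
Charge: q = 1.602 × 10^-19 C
1.47 × 10^-1 V

From λ = h/√(2mqV), we solve for V:

λ² = h²/(2mqV)
V = h²/(2mqλ²)
V = (6.626 × 10^-34 J·s)² / (2 × 1.67 × 10^-27 kg × 1.602 × 10^-19 C × (7.46 × 10^-11 m)²)
V = 1.47 × 10^-1 V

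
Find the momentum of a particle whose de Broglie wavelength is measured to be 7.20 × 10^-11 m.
9.20 × 10^-24 kg·m/s

From the de Broglie relation λ = h/p, we solve for p:

p = h/λ
p = (6.626 × 10^-34 J·s) / (7.20 × 10^-11 m)
p = 9.20 × 10^-24 kg·m/s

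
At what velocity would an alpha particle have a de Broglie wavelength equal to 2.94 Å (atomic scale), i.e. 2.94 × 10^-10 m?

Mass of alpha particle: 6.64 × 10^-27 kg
3.39 × 10^2 m/s

From λ = h/(mv), solve for v:

v = h/(mλ)
v = (6.626 × 10^-34 J·s) / (6.64 × 10^-27 kg × 2.94 × 10^-10 m)
v = 3.39 × 10^2 m/s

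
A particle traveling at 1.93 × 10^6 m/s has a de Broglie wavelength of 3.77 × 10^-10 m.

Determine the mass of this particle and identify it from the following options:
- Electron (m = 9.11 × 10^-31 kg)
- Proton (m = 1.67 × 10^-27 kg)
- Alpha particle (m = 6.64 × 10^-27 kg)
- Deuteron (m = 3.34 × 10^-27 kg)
The particle is an electron.

From λ = h/(mv), solve for mass:

m = h/(λv)
m = (6.626 × 10^-34 J·s) / (3.77 × 10^-10 m × 1.93 × 10^6 m/s)
m = 9.11 × 10^-31 kg

Comparing with the listed masses, this is closest to an electron.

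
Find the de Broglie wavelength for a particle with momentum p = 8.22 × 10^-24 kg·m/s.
8.06 × 10^-11 m

Using the de Broglie relation λ = h/p:

λ = h/p
λ = (6.626 × 10^-34 J·s) / (8.22 × 10^-24 kg·m/s)
λ = 8.06 × 10^-11 m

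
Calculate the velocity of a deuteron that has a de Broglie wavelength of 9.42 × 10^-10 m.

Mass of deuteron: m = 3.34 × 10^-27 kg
2.11 × 10^2 m/s

From the de Broglie relation λ = h/(mv), we solve for v:

v = h/(mλ)
v = (6.626 × 10^-34 J·s) / (3.34 × 10^-27 kg × 9.42 × 10^-10 m)
v = 2.11 × 10^2 m/s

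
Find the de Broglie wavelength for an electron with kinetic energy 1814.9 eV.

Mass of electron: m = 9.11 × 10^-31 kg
2.88 × 10^-11 m

Using λ = h/√(2mKE):

First convert KE to Joules: KE = 1814.9 eV = 2.908 × 10^-16 J

λ = h/√(2mKE)
λ = (6.626 × 10^-34 J·s) / √(2 × 9.11 × 10^-31 kg × 2.908 × 10^-16 J)
λ = 2.88 × 10^-11 m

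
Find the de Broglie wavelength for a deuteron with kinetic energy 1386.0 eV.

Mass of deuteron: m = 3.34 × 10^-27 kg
5.44 × 10^-13 m

Using λ = h/√(2mKE):

First convert KE to Joules: KE = 1386.0 eV = 2.221 × 10^-16 J

λ = h/√(2mKE)
λ = (6.626 × 10^-34 J·s) / √(2 × 3.34 × 10^-27 kg × 2.221 × 10^-16 J)
λ = 5.44 × 10^-13 m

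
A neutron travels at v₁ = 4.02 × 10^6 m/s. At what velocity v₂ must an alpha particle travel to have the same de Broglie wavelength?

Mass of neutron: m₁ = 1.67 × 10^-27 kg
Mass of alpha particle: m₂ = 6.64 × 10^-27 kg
v₂ = 1.01 × 10^6 m/s

For equal de Broglie wavelengths: λ₁ = λ₂

h/(m₁v₁) = h/(m₂v₂)
m₁v₁ = m₂v₂
v₂ = v₁ · (m₁/m₂)

v₂ = 4.02 × 10^6 m/s × (1.67 × 10^-27 kg / 6.64 × 10^-27 kg)
v₂ = 1.01 × 10^6 m/s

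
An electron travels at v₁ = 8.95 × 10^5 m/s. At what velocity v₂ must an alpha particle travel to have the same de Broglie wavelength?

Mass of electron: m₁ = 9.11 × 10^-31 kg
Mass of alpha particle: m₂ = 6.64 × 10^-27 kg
v₂ = 1.23 × 10^2 m/s

For equal de Broglie wavelengths: λ₁ = λ₂

h/(m₁v₁) = h/(m₂v₂)
m₁v₁ = m₂v₂
v₂ = v₁ · (m₁/m₂)

v₂ = 8.95 × 10^5 m/s × (9.11 × 10^-31 kg / 6.64 × 10^-27 kg)
v₂ = 1.23 × 10^2 m/s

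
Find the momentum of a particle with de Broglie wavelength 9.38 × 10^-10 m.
7.06 × 10^-25 kg·m/s

From the de Broglie relation λ = h/p, we solve for p:

p = h/λ
p = (6.626 × 10^-34 J·s) / (9.38 × 10^-10 m)
p = 7.06 × 10^-25 kg·m/s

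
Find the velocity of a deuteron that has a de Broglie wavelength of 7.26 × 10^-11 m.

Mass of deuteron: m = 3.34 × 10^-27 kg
2.73 × 10^3 m/s

From the de Broglie relation λ = h/(mv), we solve for v:

v = h/(mλ)
v = (6.626 × 10^-34 J·s) / (3.34 × 10^-27 kg × 7.26 × 10^-11 m)
v = 2.73 × 10^3 m/s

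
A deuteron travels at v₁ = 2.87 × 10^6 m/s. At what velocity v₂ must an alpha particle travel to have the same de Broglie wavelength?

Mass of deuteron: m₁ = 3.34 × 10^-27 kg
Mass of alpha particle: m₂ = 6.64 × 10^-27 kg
v₂ = 1.44 × 10^6 m/s

For equal de Broglie wavelengths: λ₁ = λ₂

h/(m₁v₁) = h/(m₂v₂)
m₁v₁ = m₂v₂
v₂ = v₁ · (m₁/m₂)

v₂ = 2.87 × 10^6 m/s × (3.34 × 10^-27 kg / 6.64 × 10^-27 kg)
v₂ = 1.44 × 10^6 m/s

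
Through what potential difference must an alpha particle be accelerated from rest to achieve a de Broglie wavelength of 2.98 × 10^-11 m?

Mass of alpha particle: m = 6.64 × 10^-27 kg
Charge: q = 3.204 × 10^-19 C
1.16 × 10^-1 V

From λ = h/√(2mqV), we solve for V:

λ² = h²/(2mqV)
V = h²/(2mqλ²)
V = (6.626 × 10^-34 J·s)² / (2 × 6.64 × 10^-27 kg × 3.204 × 10^-19 C × (2.98 × 10^-11 m)²)
V = 1.16 × 10^-1 V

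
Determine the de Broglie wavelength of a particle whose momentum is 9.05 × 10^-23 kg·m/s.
7.32 × 10^-12 m

Using the de Broglie relation λ = h/p:

λ = h/p
λ = (6.626 × 10^-34 J·s) / (9.05 × 10^-23 kg·m/s)
λ = 7.32 × 10^-12 m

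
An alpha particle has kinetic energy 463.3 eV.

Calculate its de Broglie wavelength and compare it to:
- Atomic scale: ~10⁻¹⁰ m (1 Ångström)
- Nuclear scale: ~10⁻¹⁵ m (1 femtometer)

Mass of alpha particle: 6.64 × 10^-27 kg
λ = 6.67 × 10^-13 m, which is between nuclear and atomic scales.

Using λ = h/√(2mKE):

KE = 463.3 eV = 7.423 × 10^-17 J

λ = h/√(2mKE)
λ = (6.626 × 10^-34 J·s) / √(2 × 6.64 × 10^-27 kg × 7.423 × 10^-17 J)
λ = 6.67 × 10^-13 m

Comparison:
- Atomic scale (10⁻¹⁰ m): λ is 0.0067× this size
- Nuclear scale (10⁻¹⁵ m): λ is 6.7e+02× this size

The wavelength is between nuclear and atomic scales.

This wavelength is appropriate for probing atomic structure but too large for nuclear physics experiments.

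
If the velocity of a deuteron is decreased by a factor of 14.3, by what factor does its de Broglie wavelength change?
The wavelength increases by a factor of 14.3.

From λ = h/(mv), the wavelength is inversely proportional to velocity:

λ ∝ 1/v

If v → v/14.3, then λ → 14.3λ

When velocity is decreased by a factor of 14.3, the wavelength increases by a factor of 14.3.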